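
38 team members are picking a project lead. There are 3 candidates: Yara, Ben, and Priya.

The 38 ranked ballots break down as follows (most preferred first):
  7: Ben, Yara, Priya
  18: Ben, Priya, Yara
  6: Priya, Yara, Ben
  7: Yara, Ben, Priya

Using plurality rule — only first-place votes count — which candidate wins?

First-place votes: Yara 7, Ben 25, Priya 6.

Ben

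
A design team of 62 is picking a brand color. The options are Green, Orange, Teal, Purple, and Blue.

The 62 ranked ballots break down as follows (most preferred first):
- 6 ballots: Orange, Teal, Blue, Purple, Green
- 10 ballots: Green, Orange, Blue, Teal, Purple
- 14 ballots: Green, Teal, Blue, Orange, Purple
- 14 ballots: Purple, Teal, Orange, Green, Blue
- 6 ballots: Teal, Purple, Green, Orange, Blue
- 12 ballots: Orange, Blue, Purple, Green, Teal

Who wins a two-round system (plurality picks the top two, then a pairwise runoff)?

Round 1 first-place votes: Green 24, Orange 18, Teal 6, Purple 14, Blue 0. Green and Orange advance.
Runoff: Green is ranked above Orange on 30 ballots, Orange above Green on 32.

Orange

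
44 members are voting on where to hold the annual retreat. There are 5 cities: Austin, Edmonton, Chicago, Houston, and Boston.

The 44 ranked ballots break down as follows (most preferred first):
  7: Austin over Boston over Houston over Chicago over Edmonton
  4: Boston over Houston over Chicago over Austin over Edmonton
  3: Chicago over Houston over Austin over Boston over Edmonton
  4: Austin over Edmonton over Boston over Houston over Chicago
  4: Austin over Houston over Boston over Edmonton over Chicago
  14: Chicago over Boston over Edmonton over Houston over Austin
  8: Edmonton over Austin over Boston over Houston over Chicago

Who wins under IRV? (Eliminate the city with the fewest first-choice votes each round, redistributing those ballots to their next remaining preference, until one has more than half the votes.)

Round 1: Austin 15, Edmonton 8, Chicago 17, Houston 0, Boston 4. Houston eliminated.
Round 2: Austin 15, Edmonton 8, Chicago 17, Boston 4. Boston eliminated.
Round 3: Austin 15, Edmonton 8, Chicago 21. Edmonton eliminated.
Round 4: Austin 23, Chicago 21. Austin has a majority (≥23).

Austin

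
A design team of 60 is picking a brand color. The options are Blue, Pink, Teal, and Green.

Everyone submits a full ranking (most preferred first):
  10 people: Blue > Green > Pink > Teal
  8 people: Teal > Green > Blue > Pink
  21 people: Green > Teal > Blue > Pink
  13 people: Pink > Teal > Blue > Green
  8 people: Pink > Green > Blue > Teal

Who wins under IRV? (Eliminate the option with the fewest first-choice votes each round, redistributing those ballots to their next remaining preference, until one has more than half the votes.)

Round 1: Blue 10, Pink 21, Teal 8, Green 21. Teal eliminated.
Round 2: Blue 10, Pink 21, Green 29. Blue eliminated.
Round 3: Pink 21, Green 39. Green has a majority (≥31).

Green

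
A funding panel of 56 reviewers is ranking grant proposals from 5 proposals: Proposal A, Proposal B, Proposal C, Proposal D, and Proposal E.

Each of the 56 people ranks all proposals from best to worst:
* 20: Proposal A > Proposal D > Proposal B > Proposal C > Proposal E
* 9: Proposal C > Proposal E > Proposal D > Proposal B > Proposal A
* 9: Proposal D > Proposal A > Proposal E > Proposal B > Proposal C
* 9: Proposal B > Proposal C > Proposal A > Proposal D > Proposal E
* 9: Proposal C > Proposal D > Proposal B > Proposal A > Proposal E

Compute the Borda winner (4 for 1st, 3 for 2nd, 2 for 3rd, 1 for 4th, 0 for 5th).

Proposal D

Proposal A: 20×4 + 9×0 + 9×3 + 9×2 + 9×1 = 134
Proposal B: 20×2 + 9×1 + 9×1 + 9×4 + 9×2 = 112
Proposal C: 20×1 + 9×4 + 9×0 + 9×3 + 9×4 = 119
Proposal D: 20×3 + 9×2 + 9×4 + 9×1 + 9×3 = 150
Proposal E: 20×0 + 9×3 + 9×2 + 9×0 + 9×0 = 45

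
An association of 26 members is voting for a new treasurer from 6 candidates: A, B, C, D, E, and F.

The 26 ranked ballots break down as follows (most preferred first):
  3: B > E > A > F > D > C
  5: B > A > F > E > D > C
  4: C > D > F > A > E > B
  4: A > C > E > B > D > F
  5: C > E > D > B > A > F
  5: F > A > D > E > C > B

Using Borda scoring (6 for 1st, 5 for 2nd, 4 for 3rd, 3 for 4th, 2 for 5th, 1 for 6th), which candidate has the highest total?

A

A: 3×4 + 5×5 + 4×3 + 4×6 + 5×2 + 5×5 = 108
B: 3×6 + 5×6 + 4×1 + 4×3 + 5×3 + 5×1 = 84
C: 3×1 + 5×1 + 4×6 + 4×5 + 5×6 + 5×2 = 92
D: 3×2 + 5×2 + 4×5 + 4×2 + 5×4 + 5×4 = 84
E: 3×5 + 5×3 + 4×2 + 4×4 + 5×5 + 5×3 = 94
F: 3×3 + 5×4 + 4×4 + 4×1 + 5×1 + 5×6 = 84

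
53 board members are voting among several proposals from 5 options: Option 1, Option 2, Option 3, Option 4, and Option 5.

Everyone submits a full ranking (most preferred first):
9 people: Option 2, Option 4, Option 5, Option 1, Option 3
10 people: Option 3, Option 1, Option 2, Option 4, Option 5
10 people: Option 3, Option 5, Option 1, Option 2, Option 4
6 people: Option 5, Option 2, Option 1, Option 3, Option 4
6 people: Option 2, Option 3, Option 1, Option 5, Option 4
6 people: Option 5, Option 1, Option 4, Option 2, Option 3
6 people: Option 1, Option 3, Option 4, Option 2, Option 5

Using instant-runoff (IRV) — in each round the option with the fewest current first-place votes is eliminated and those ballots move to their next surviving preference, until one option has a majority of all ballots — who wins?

Option 2

Round 1: Option 1 6, Option 2 15, Option 3 20, Option 4 0, Option 5 12. Option 4 eliminated.
Round 2: Option 1 6, Option 2 15, Option 3 20, Option 5 12. Option 1 eliminated.
Round 3: Option 2 15, Option 3 26, Option 5 12. Option 5 eliminated.
Round 4: Option 2 27, Option 3 26. Option 2 has a majority (≥27).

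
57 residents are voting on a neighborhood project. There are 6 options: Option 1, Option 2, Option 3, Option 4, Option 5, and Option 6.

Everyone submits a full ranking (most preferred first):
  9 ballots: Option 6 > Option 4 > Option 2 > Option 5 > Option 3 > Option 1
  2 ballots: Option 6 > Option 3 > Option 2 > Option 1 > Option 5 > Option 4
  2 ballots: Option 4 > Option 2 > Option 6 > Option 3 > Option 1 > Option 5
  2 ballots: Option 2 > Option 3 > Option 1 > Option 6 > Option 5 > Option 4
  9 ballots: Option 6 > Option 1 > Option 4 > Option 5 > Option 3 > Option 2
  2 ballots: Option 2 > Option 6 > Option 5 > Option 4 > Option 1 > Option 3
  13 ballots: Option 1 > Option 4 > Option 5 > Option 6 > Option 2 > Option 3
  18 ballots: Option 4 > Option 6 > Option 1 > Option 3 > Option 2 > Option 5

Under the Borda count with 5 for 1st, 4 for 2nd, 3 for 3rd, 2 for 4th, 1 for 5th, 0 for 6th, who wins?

Option 4

Option 1: 9×0 + 2×2 + 2×1 + 2×3 + 9×4 + 2×1 + 13×5 + 18×3 = 169
Option 2: 9×3 + 2×3 + 2×4 + 2×5 + 9×0 + 2×5 + 13×1 + 18×1 = 92
Option 3: 9×1 + 2×4 + 2×2 + 2×4 + 9×1 + 2×0 + 13×0 + 18×2 = 74
Option 4: 9×4 + 2×0 + 2×5 + 2×0 + 9×3 + 2×2 + 13×4 + 18×5 = 219
Option 5: 9×2 + 2×1 + 2×0 + 2×1 + 9×2 + 2×3 + 13×3 + 18×0 = 85
Option 6: 9×5 + 2×5 + 2×3 + 2×2 + 9×5 + 2×4 + 13×2 + 18×4 = 216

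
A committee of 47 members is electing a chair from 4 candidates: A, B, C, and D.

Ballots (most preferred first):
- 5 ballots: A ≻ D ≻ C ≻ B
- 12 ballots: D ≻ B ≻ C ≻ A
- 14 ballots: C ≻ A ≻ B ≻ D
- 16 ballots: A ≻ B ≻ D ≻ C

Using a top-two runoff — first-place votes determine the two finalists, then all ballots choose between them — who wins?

C

Round 1 first-place votes: A 21, B 0, C 14, D 12. A and C advance.
Runoff: A is ranked above C on 21 ballots, C above A on 26.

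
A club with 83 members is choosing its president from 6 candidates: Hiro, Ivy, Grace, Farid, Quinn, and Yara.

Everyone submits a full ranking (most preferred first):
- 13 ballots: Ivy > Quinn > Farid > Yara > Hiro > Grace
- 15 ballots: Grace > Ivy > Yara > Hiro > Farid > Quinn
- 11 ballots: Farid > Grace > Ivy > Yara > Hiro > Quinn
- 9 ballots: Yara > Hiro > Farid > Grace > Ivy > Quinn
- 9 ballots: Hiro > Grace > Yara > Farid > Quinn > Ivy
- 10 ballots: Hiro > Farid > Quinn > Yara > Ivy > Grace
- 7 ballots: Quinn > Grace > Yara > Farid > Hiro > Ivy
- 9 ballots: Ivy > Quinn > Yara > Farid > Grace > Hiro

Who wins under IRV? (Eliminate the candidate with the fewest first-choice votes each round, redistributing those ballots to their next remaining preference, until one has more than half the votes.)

Grace

Round 1: Hiro 19, Ivy 22, Grace 15, Farid 11, Quinn 7, Yara 9. Quinn eliminated.
Round 2: Hiro 19, Ivy 22, Grace 22, Farid 11, Yara 9. Yara eliminated.
Round 3: Hiro 28, Ivy 22, Grace 22, Farid 11. Farid eliminated.
Round 4: Hiro 28, Ivy 22, Grace 33. Ivy eliminated.
Round 5: Hiro 41, Grace 42. Grace has a majority (≥42).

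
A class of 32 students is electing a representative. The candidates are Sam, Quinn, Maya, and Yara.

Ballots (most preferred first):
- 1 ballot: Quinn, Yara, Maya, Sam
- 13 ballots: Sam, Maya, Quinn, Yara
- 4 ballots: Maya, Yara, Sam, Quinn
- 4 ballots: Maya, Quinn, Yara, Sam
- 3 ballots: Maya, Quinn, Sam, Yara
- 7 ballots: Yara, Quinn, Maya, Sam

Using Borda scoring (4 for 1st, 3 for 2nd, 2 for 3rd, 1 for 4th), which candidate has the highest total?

Maya

Sam: 1×1 + 13×4 + 4×2 + 4×1 + 3×2 + 7×1 = 78
Quinn: 1×4 + 13×2 + 4×1 + 4×3 + 3×3 + 7×3 = 76
Maya: 1×2 + 13×3 + 4×4 + 4×4 + 3×4 + 7×2 = 99
Yara: 1×3 + 13×1 + 4×3 + 4×2 + 3×1 + 7×4 = 67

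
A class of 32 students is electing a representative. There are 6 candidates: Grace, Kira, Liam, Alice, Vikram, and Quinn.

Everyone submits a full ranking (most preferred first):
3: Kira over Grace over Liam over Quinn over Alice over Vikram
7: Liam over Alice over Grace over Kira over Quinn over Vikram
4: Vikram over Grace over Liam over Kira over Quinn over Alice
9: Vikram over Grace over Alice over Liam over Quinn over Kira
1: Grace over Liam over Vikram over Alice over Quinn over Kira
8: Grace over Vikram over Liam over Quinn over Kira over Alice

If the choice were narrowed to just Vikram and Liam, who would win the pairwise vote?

Vikram is ranked above Liam on 21 ballots; Liam above Vikram on 11.

Vikram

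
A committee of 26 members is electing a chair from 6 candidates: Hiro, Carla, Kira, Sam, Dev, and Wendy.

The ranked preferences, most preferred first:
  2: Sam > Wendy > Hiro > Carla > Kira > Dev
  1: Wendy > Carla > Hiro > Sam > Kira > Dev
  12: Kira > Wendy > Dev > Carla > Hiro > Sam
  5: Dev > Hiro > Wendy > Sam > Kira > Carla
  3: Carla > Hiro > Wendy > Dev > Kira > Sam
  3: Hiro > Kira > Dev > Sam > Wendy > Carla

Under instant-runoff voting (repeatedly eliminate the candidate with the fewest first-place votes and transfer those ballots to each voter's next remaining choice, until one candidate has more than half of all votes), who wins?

Hiro

Round 1: Hiro 3, Carla 3, Kira 12, Sam 2, Dev 5, Wendy 1. Wendy eliminated.
Round 2: Hiro 3, Carla 4, Kira 12, Sam 2, Dev 5. Sam eliminated.
Round 3: Hiro 5, Carla 4, Kira 12, Dev 5. Carla eliminated.
Round 4: Hiro 9, Kira 12, Dev 5. Dev eliminated.
Round 5: Hiro 14, Kira 12. Hiro has a majority (≥14).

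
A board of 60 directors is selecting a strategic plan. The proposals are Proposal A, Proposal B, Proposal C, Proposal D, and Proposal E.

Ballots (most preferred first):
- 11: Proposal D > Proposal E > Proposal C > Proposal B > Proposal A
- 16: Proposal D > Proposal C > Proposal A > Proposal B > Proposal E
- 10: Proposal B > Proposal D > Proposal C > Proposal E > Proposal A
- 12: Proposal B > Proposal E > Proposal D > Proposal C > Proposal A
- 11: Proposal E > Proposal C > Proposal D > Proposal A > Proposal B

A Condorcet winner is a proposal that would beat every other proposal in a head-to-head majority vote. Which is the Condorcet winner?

Proposal D vs Proposal A: 60–0
Proposal D vs Proposal B: 38–22
Proposal D vs Proposal C: 49–11
Proposal D vs Proposal E: 37–23
Proposal D beats every other proposal.

Proposal D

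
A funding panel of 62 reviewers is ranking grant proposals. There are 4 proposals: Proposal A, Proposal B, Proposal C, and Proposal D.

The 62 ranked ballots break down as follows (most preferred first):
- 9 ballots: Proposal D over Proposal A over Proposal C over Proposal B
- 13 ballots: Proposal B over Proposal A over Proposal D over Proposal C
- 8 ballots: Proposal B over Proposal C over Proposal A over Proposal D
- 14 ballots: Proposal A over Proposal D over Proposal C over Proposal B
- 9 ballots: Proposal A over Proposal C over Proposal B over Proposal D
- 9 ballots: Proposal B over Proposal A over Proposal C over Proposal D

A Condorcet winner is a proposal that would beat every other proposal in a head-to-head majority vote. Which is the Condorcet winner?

Proposal A vs Proposal B: 32–30
Proposal A vs Proposal C: 54–8
Proposal A vs Proposal D: 53–9
Proposal A beats every other proposal.

Proposal A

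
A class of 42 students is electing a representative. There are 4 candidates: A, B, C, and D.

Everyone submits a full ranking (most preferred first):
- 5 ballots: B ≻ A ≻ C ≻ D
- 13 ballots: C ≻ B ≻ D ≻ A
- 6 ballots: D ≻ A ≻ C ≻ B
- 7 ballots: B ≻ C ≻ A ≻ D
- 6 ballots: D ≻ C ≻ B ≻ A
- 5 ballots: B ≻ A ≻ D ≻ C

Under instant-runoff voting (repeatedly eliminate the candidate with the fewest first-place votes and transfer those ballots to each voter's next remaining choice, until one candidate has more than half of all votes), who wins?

C

Round 1: A 0, B 17, C 13, D 12. A eliminated.
Round 2: B 17, C 13, D 12. D eliminated.
Round 3: B 17, C 25. C has a majority (≥22).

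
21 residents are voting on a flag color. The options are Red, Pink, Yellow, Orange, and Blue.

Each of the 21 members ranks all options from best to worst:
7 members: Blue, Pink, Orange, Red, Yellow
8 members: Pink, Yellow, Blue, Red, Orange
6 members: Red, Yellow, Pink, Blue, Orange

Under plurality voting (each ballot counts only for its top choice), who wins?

First-place votes: Red 6, Pink 8, Yellow 0, Orange 0, Blue 7.

Pink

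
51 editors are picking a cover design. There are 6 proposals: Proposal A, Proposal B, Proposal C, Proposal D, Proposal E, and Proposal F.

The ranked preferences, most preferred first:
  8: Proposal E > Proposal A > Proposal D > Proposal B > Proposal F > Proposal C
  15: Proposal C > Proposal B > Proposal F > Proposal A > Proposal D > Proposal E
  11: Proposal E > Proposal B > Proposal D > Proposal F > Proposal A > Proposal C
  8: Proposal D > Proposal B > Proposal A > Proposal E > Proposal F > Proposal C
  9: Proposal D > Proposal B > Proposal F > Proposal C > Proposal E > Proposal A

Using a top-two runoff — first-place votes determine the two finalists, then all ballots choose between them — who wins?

Proposal D

Round 1 first-place votes: Proposal A 0, Proposal B 0, Proposal C 15, Proposal D 17, Proposal E 19, Proposal F 0. Proposal E and Proposal D advance.
Runoff: Proposal E is ranked above Proposal D on 19 ballots, Proposal D above Proposal E on 32.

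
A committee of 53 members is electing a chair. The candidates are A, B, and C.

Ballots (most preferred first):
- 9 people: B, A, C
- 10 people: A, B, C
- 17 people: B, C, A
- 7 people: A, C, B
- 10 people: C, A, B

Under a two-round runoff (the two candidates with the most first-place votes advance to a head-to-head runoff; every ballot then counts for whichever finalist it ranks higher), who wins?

A

Round 1 first-place votes: A 17, B 26, C 10. B and A advance.
Runoff: B is ranked above A on 26 ballots, A above B on 27.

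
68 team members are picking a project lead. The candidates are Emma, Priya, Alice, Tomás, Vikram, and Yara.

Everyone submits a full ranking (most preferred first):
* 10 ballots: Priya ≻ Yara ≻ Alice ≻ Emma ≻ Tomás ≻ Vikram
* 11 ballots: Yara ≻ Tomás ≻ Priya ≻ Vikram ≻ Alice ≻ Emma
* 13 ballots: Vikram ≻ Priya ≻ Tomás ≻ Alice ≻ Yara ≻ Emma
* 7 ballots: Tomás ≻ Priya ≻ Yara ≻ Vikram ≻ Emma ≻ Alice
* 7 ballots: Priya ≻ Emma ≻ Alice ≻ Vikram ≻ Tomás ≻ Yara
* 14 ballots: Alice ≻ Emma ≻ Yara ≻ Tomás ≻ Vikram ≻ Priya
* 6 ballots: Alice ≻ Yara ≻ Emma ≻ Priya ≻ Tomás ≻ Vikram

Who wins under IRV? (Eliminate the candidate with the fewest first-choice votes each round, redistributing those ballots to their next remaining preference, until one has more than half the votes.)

Priya

Round 1: Emma 0, Priya 17, Alice 20, Tomás 7, Vikram 13, Yara 11. Emma eliminated.
Round 2: Priya 17, Alice 20, Tomás 7, Vikram 13, Yara 11. Tomás eliminated.
Round 3: Priya 24, Alice 20, Vikram 13, Yara 11. Yara eliminated.
Round 4: Priya 35, Alice 20, Vikram 13. Priya has a majority (≥35).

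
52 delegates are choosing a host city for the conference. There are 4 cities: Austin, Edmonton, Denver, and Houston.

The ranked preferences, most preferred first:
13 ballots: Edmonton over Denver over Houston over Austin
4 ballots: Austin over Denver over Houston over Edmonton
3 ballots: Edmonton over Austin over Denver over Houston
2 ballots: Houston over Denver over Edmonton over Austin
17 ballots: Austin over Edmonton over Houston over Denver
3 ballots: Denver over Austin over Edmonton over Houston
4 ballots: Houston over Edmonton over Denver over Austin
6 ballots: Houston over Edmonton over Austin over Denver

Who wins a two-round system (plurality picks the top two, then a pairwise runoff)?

Round 1 first-place votes: Austin 21, Edmonton 16, Denver 3, Houston 12. Austin and Edmonton advance.
Runoff: Austin is ranked above Edmonton on 24 ballots, Edmonton above Austin on 28.

Edmonton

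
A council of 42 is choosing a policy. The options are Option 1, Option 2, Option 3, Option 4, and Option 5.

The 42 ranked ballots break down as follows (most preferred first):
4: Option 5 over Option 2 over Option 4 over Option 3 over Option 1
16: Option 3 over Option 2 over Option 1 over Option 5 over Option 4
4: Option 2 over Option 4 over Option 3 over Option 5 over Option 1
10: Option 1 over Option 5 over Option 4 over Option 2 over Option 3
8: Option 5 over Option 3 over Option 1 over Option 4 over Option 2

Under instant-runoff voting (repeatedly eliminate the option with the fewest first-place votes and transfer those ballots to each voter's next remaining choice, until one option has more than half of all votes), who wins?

Round 1: Option 1 10, Option 2 4, Option 3 16, Option 4 0, Option 5 12. Option 4 eliminated.
Round 2: Option 1 10, Option 2 4, Option 3 16, Option 5 12. Option 2 eliminated.
Round 3: Option 1 10, Option 3 20, Option 5 12. Option 1 eliminated.
Round 4: Option 3 20, Option 5 22. Option 5 has a majority (≥22).

Option 5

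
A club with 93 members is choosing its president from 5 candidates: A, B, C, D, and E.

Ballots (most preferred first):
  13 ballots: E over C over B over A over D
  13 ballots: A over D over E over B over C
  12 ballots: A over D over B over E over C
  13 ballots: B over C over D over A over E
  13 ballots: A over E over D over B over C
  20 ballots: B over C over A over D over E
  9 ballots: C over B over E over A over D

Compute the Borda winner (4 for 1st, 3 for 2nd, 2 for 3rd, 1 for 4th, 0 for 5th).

A: 13×1 + 13×4 + 12×4 + 13×1 + 13×4 + 20×2 + 9×1 = 227
B: 13×2 + 13×1 + 12×2 + 13×4 + 13×1 + 20×4 + 9×3 = 235
C: 13×3 + 13×0 + 12×0 + 13×3 + 13×0 + 20×3 + 9×4 = 174
D: 13×0 + 13×3 + 12×3 + 13×2 + 13×2 + 20×1 + 9×0 = 147
E: 13×4 + 13×2 + 12×1 + 13×0 + 13×3 + 20×0 + 9×2 = 147

B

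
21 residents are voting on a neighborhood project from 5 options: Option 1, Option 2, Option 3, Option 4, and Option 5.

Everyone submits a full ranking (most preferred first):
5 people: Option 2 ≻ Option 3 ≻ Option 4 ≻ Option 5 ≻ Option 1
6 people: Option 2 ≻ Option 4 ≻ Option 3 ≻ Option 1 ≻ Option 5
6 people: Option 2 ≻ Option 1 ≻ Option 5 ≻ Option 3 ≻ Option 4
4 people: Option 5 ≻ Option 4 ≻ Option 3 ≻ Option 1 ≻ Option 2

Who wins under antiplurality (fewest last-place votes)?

Option 3

Last-place votes: Option 1 5, Option 2 4, Option 3 0, Option 4 6, Option 5 6.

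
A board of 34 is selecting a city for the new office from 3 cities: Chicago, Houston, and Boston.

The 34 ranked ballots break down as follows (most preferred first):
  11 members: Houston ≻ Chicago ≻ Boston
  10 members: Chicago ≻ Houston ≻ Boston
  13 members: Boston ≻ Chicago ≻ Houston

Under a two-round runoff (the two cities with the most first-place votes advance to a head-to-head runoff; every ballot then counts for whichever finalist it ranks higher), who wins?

Round 1 first-place votes: Chicago 10, Houston 11, Boston 13. Boston and Houston advance.
Runoff: Boston is ranked above Houston on 13 ballots, Houston above Boston on 21.

Houston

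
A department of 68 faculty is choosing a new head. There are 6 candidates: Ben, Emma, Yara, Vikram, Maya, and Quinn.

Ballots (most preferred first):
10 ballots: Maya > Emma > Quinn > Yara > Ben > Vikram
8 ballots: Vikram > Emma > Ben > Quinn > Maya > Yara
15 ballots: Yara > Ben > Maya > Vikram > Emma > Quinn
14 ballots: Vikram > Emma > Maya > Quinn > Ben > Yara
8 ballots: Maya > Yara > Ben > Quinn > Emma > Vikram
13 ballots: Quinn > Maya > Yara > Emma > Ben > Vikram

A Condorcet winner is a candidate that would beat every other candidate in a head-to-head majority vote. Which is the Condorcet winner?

Maya

Maya vs Ben: 45–23
Maya vs Emma: 46–22
Maya vs Yara: 53–15
Maya vs Vikram: 46–22
Maya vs Quinn: 47–21
Maya beats every other candidate.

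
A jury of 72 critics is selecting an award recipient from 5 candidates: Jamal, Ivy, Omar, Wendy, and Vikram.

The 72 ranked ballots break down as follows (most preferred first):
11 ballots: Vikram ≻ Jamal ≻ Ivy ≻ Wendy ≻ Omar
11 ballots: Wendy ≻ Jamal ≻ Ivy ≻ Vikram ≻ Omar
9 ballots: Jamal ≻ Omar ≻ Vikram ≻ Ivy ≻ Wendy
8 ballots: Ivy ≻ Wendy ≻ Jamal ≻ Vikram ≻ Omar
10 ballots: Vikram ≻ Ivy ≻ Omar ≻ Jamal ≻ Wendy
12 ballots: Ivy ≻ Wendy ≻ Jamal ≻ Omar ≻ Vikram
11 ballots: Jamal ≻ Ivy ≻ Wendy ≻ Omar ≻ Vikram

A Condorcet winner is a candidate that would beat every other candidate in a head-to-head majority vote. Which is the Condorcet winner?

Jamal vs Ivy: 42–30
Jamal vs Omar: 62–10
Jamal vs Wendy: 41–31
Jamal vs Vikram: 51–21
Jamal beats every other candidate.

Jamal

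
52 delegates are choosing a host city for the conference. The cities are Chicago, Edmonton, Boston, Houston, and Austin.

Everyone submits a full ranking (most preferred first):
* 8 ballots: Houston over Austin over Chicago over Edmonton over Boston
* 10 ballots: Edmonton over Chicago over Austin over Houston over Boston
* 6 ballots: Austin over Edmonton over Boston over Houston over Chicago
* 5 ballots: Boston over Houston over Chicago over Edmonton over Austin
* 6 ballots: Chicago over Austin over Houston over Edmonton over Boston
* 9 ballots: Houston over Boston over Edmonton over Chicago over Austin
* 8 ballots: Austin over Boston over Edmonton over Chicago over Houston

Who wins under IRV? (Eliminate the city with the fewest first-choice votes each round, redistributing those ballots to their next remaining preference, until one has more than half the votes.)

Round 1: Chicago 6, Edmonton 10, Boston 5, Houston 17, Austin 14. Boston eliminated.
Round 2: Chicago 6, Edmonton 10, Houston 22, Austin 14. Chicago eliminated.
Round 3: Edmonton 10, Houston 22, Austin 20. Edmonton eliminated.
Round 4: Houston 22, Austin 30. Austin has a majority (≥27).

Austin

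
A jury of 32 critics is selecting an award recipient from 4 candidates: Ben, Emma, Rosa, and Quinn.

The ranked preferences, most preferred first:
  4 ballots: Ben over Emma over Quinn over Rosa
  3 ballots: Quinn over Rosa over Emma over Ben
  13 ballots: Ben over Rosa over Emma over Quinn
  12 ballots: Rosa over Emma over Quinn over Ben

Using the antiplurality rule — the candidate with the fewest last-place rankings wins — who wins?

Emma

Last-place votes: Ben 15, Emma 0, Rosa 4, Quinn 13.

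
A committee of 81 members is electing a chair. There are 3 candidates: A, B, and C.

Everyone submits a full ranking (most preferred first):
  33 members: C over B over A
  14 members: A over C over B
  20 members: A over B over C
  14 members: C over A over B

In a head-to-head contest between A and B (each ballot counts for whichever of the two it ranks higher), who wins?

A is ranked above B on 48 ballots; B above A on 33.

A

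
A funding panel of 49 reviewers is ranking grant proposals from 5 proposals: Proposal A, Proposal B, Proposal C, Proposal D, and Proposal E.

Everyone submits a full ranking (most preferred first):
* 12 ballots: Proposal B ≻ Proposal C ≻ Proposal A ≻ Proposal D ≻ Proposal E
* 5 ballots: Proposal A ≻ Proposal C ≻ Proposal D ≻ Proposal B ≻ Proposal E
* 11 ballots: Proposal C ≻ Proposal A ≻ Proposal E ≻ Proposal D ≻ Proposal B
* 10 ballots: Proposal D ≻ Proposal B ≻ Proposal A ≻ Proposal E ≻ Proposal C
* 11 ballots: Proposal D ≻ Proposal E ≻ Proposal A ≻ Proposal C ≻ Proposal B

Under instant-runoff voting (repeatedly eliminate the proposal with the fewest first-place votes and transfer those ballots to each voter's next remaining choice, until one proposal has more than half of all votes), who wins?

Round 1: Proposal A 5, Proposal B 12, Proposal C 11, Proposal D 21, Proposal E 0. Proposal E eliminated.
Round 2: Proposal A 5, Proposal B 12, Proposal C 11, Proposal D 21. Proposal A eliminated.
Round 3: Proposal B 12, Proposal C 16, Proposal D 21. Proposal B eliminated.
Round 4: Proposal C 28, Proposal D 21. Proposal C has a majority (≥25).

Proposal C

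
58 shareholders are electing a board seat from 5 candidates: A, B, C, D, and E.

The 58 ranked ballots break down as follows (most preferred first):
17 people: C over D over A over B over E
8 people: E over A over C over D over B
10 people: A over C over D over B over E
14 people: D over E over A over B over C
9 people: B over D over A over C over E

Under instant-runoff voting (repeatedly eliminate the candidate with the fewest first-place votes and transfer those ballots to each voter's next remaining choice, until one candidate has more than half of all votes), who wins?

D

Round 1: A 10, B 9, C 17, D 14, E 8. E eliminated.
Round 2: A 18, B 9, C 17, D 14. B eliminated.
Round 3: A 18, C 17, D 23. C eliminated.
Round 4: A 18, D 40. D has a majority (≥30).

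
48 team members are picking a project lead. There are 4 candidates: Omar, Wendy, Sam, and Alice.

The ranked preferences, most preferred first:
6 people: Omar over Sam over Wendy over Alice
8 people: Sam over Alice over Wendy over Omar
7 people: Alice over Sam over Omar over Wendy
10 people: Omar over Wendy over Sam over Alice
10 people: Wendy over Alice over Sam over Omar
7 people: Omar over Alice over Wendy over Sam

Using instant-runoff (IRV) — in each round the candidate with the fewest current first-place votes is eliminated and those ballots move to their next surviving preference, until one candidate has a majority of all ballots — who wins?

Sam

Round 1: Omar 23, Wendy 10, Sam 8, Alice 7. Alice eliminated.
Round 2: Omar 23, Wendy 10, Sam 15. Wendy eliminated.
Round 3: Omar 23, Sam 25. Sam has a majority (≥25).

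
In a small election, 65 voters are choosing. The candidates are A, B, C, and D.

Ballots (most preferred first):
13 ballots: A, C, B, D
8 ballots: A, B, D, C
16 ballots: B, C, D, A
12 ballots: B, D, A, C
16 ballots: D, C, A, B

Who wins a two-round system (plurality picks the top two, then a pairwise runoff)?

Round 1 first-place votes: A 21, B 28, C 0, D 16. B and A advance.
Runoff: B is ranked above A on 28 ballots, A above B on 37.

A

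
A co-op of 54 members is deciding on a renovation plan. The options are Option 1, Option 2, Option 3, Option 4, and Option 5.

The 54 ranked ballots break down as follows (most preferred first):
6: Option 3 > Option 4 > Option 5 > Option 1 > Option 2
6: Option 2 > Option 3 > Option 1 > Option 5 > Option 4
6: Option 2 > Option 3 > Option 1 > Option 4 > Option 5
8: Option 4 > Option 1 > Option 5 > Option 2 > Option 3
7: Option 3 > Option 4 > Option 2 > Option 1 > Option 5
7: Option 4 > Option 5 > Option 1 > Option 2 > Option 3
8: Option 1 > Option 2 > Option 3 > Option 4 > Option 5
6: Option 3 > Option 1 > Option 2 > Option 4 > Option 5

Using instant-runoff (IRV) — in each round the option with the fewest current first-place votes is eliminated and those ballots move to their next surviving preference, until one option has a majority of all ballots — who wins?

Option 2

Round 1: Option 1 8, Option 2 12, Option 3 19, Option 4 15, Option 5 0. Option 5 eliminated.
Round 2: Option 1 8, Option 2 12, Option 3 19, Option 4 15. Option 1 eliminated.
Round 3: Option 2 20, Option 3 19, Option 4 15. Option 4 eliminated.
Round 4: Option 2 35, Option 3 19. Option 2 has a majority (≥28).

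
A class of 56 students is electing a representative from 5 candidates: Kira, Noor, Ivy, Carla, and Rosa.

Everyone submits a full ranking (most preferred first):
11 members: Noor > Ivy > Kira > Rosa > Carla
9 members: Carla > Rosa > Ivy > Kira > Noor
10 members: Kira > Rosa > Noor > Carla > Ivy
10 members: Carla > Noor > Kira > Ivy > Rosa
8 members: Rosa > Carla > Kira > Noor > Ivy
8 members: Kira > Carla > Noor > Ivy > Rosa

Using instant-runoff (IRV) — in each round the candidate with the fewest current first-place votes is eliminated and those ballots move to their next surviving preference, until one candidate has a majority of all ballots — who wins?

Round 1: Kira 18, Noor 11, Ivy 0, Carla 19, Rosa 8. Ivy eliminated.
Round 2: Kira 18, Noor 11, Carla 19, Rosa 8. Rosa eliminated.
Round 3: Kira 18, Noor 11, Carla 27. Noor eliminated.
Round 4: Kira 29, Carla 27. Kira has a majority (≥29).

Kira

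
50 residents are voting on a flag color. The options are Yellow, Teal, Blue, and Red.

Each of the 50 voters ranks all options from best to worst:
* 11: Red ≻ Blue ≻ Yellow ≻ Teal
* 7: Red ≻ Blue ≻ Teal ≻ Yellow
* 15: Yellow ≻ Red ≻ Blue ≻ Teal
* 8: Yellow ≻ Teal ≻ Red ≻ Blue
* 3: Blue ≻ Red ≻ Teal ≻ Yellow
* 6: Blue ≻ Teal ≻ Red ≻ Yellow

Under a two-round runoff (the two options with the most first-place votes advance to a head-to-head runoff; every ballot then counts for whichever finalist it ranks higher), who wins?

Red

Round 1 first-place votes: Yellow 23, Teal 0, Blue 9, Red 18. Yellow and Red advance.
Runoff: Yellow is ranked above Red on 23 ballots, Red above Yellow on 27.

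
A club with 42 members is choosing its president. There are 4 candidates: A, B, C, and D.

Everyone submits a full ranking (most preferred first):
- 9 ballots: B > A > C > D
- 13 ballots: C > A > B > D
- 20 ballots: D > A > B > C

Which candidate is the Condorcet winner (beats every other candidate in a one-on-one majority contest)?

A vs B: 33–9
A vs C: 29–13
A vs D: 22–20
A beats every other candidate.

A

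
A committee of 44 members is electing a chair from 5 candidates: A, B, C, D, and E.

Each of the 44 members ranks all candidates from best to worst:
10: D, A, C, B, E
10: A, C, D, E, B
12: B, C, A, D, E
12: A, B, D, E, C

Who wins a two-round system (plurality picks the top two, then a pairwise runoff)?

A

Round 1 first-place votes: A 22, B 12, C 0, D 10, E 0. A and B advance.
Runoff: A is ranked above B on 32 ballots, B above A on 12.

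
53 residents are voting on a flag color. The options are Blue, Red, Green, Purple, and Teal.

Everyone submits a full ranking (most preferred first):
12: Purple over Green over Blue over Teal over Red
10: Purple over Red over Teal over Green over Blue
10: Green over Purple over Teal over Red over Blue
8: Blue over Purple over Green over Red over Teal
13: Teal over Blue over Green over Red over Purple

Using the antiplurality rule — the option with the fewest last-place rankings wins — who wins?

Green

Last-place votes: Blue 20, Red 12, Green 0, Purple 13, Teal 8.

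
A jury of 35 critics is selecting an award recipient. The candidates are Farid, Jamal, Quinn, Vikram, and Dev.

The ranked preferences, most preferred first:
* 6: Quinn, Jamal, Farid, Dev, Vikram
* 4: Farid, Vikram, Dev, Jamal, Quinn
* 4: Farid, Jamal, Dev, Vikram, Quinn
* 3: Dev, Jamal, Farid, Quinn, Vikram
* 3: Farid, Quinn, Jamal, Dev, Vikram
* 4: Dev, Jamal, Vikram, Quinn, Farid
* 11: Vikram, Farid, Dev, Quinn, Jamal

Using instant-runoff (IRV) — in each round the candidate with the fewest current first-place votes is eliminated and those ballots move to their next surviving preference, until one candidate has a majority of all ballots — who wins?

Round 1: Farid 11, Jamal 0, Quinn 6, Vikram 11, Dev 7. Jamal eliminated.
Round 2: Farid 11, Quinn 6, Vikram 11, Dev 7. Quinn eliminated.
Round 3: Farid 17, Vikram 11, Dev 7. Dev eliminated.
Round 4: Farid 20, Vikram 15. Farid has a majority (≥18).

Farid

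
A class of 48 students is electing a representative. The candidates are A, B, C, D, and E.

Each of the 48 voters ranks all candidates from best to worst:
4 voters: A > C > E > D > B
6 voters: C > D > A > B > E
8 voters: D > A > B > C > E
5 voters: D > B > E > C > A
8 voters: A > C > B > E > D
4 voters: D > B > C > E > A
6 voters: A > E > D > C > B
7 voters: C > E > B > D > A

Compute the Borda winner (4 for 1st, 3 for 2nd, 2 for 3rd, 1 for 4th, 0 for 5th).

A: 4×4 + 6×2 + 8×3 + 5×0 + 8×4 + 4×0 + 6×4 + 7×0 = 108
B: 4×0 + 6×1 + 8×2 + 5×3 + 8×2 + 4×3 + 6×0 + 7×2 = 79
C: 4×3 + 6×4 + 8×1 + 5×1 + 8×3 + 4×2 + 6×1 + 7×4 = 115
D: 4×1 + 6×3 + 8×4 + 5×4 + 8×0 + 4×4 + 6×2 + 7×1 = 109
E: 4×2 + 6×0 + 8×0 + 5×2 + 8×1 + 4×1 + 6×3 + 7×3 = 69

C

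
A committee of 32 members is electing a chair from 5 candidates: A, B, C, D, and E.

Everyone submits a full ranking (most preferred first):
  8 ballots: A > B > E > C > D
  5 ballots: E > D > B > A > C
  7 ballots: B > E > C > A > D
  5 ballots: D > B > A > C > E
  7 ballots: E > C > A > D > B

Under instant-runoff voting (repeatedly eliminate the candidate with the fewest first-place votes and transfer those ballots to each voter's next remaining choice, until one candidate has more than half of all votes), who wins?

Round 1: A 8, B 7, C 0, D 5, E 12. C eliminated.
Round 2: A 8, B 7, D 5, E 12. D eliminated.
Round 3: A 8, B 12, E 12. A eliminated.
Round 4: B 20, E 12. B has a majority (≥17).

B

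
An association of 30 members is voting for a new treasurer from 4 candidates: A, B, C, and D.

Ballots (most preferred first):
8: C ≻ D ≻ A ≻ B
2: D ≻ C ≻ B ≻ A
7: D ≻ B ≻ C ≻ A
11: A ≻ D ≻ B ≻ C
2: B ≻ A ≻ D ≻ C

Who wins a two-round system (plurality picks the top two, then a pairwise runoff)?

Round 1 first-place votes: A 11, B 2, C 8, D 9. A and D advance.
Runoff: A is ranked above D on 13 ballots, D above A on 17.

D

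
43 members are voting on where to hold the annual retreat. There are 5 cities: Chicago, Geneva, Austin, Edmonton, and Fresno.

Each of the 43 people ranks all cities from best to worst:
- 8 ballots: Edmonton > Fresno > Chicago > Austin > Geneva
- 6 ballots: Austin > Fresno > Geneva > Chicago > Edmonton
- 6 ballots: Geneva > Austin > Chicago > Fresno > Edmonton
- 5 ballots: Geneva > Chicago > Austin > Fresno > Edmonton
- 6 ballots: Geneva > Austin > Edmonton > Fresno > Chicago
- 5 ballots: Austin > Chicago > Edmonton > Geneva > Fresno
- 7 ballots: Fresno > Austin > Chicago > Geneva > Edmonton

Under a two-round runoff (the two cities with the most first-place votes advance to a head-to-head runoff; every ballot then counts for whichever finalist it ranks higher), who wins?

Austin

Round 1 first-place votes: Chicago 0, Geneva 17, Austin 11, Edmonton 8, Fresno 7. Geneva and Austin advance.
Runoff: Geneva is ranked above Austin on 17 ballots, Austin above Geneva on 26.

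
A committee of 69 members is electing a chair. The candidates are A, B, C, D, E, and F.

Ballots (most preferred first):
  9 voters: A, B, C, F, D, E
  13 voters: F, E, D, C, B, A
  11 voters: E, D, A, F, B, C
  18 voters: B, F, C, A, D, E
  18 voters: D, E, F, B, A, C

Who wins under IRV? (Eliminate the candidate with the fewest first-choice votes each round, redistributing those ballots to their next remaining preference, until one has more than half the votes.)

Round 1: A 9, B 18, C 0, D 18, E 11, F 13. C eliminated.
Round 2: A 9, B 18, D 18, E 11, F 13. A eliminated.
Round 3: B 27, D 18, E 11, F 13. E eliminated.
Round 4: B 27, D 29, F 13. F eliminated.
Round 5: B 27, D 42. D has a majority (≥35).

D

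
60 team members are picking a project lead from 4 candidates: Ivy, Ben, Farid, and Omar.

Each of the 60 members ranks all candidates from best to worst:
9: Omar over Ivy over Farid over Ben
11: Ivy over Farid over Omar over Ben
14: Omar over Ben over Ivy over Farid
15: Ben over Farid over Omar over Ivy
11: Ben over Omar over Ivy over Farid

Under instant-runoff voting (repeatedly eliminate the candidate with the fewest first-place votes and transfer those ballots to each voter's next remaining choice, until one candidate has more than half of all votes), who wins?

Round 1: Ivy 11, Ben 26, Farid 0, Omar 23. Farid eliminated.
Round 2: Ivy 11, Ben 26, Omar 23. Ivy eliminated.
Round 3: Ben 26, Omar 34. Omar has a majority (≥31).

Omar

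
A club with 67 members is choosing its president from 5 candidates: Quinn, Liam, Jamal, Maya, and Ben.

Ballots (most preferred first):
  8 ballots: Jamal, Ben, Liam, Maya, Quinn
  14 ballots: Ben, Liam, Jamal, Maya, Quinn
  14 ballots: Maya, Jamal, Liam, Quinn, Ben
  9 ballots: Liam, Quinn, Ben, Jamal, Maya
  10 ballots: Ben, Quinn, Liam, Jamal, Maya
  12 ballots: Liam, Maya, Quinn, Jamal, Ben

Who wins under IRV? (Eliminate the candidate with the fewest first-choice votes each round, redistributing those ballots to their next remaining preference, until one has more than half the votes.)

Liam

Round 1: Quinn 0, Liam 21, Jamal 8, Maya 14, Ben 24. Quinn eliminated.
Round 2: Liam 21, Jamal 8, Maya 14, Ben 24. Jamal eliminated.
Round 3: Liam 21, Maya 14, Ben 32. Maya eliminated.
Round 4: Liam 35, Ben 32. Liam has a majority (≥34).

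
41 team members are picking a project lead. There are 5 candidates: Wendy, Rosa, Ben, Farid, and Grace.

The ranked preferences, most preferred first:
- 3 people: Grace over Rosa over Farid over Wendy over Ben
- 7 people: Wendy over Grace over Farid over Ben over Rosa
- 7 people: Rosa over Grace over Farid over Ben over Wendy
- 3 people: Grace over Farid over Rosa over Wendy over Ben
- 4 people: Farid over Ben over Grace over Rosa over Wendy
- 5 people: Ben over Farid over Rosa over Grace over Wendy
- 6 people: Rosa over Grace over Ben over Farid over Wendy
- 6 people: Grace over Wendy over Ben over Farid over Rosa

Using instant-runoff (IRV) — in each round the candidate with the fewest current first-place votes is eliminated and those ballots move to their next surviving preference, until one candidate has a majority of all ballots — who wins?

Grace

Round 1: Wendy 7, Rosa 13, Ben 5, Farid 4, Grace 12. Farid eliminated.
Round 2: Wendy 7, Rosa 13, Ben 9, Grace 12. Wendy eliminated.
Round 3: Rosa 13, Ben 9, Grace 19. Ben eliminated.
Round 4: Rosa 18, Grace 23. Grace has a majority (≥21).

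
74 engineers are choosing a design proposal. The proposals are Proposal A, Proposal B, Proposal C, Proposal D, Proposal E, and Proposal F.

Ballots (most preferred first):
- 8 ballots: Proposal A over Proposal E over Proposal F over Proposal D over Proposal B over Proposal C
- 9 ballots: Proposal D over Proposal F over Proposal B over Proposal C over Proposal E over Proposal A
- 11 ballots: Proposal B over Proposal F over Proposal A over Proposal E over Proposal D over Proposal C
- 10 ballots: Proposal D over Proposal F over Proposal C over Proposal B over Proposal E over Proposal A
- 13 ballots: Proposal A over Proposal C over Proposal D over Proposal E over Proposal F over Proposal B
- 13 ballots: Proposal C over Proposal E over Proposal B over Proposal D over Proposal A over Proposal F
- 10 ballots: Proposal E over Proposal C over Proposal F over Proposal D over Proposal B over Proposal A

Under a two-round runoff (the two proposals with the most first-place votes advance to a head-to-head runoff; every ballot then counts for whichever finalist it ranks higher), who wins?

Round 1 first-place votes: Proposal A 21, Proposal B 11, Proposal C 13, Proposal D 19, Proposal E 10, Proposal F 0. Proposal A and Proposal D advance.
Runoff: Proposal A is ranked above Proposal D on 32 ballots, Proposal D above Proposal A on 42.

Proposal D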